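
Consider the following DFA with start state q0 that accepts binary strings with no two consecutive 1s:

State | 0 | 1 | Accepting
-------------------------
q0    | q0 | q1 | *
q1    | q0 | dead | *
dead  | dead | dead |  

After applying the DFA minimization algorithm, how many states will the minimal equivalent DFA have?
All 3 states are reachable from q0, so none can be removed as unreachable.
Table-filling: first mark every (accepting, non-accepting) pair as distinguishable (accepting: {q0, q1}; non-accepting: {dead}).
Round 1: (q0, q1) on '1' go to q1 and dead, already distinguishable → mark.
Every pair of states is distinguishable, so the DFA is already minimal.
Equivalence classes: {q0}, {q1}, {dead} → 3 states.

Final answer: 3 states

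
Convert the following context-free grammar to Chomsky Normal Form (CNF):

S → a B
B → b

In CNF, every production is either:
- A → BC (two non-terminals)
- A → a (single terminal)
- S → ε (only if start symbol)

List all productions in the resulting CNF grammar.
The grammar has no ε-productions or unit productions to eliminate.
S → a B has terminal a in a right-hand side of length ≥ 2: introduce T_a → a and use T_a in place of a.
B → b is already in CNF (single terminal) – keep it.
S → a B becomes S → T_a B.
Resulting CNF grammar (3 productions): T_a → a; B → b; S → T_a B

Final answer: T_a → a; B → b; S → T_a B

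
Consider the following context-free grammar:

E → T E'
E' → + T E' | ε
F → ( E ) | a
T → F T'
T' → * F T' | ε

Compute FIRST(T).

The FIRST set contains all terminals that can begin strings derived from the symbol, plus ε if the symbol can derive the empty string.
FIRST(F): F → ( E ) contributes '(' and F → a contributes 'a', so FIRST(F) = {(, a}. F is not nullable.
FIRST(T): T → F T' begins with F, and F is not nullable, so FIRST(T) = FIRST(F) = {(, a}.

Final answer: {(, a}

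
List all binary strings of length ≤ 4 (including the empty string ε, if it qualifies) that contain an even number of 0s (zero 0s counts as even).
Checking every binary string of length 0 to 4:
  Length 0: accepted: ε | rejected: (none)
  Length 1: accepted: 1 | rejected: 0
  Length 2: accepted: 00, 11 | rejected: 01, 10
  Length 3: accepted: 001, 010, 100, 111 | rejected: 000, 011, 101, 110
  Length 4: accepted: 0000, 0011, 0101, 0110, 1001, 1010, 1100, 1111 | rejected: 0001, 0010, 0100, 0111, 1000, 1011, 1101, 1110
Total: 16 string(s).

Final answer: ε, 1, 00, 11, 001, 010, 100, 111, 0000, 0011, 0101, 0110, 1001, 1010, 1100, 1111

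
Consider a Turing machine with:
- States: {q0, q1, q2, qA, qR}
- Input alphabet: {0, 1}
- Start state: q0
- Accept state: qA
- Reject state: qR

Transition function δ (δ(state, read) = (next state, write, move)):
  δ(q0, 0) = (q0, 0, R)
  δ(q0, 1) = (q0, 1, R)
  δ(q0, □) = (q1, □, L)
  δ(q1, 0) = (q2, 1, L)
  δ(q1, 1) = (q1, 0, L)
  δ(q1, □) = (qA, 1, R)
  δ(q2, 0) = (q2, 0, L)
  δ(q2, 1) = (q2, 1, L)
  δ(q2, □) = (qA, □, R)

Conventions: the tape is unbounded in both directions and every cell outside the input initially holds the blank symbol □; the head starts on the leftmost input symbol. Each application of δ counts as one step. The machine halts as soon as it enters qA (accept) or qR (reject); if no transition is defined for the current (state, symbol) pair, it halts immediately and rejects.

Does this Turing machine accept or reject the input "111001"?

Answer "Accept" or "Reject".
Step 0: [q0]111001 (head at position 0)
Step 1: δ(q0, 1) = (q0, 1, R)  ⊢  1[q0]11001 (head at position 1)
Step 2: δ(q0, 1) = (q0, 1, R)  ⊢  11[q0]1001 (head at position 2)
Step 3: δ(q0, 1) = (q0, 1, R)  ⊢  111[q0]001 (head at position 3)
Step 4: δ(q0, 0) = (q0, 0, R)  ⊢  1110[q0]01 (head at position 4)
Step 5: δ(q0, 0) = (q0, 0, R)  ⊢  11100[q0]1 (head at position 5)
Step 6: δ(q0, 1) = (q0, 1, R)  ⊢  111001[q0]□ (head at position 6)
Step 7: δ(q0, □) = (q1, □, L)  ⊢  11100[q1]1□ (head at position 5)
Step 8: δ(q1, 1) = (q1, 0, L)  ⊢  1110[q1]00□ (head at position 4)
Step 9: δ(q1, 0) = (q2, 1, L)  ⊢  111[q2]010□ (head at position 3)
Step 10: δ(q2, 0) = (q2, 0, L)  ⊢  11[q2]1010□ (head at position 2)
Step 11: δ(q2, 1) = (q2, 1, L)  ⊢  1[q2]11010□ (head at position 1)
Step 12: δ(q2, 1) = (q2, 1, L)  ⊢  [q2]111010□ (head at position 0)
Step 13: δ(q2, 1) = (q2, 1, L)  ⊢  [q2]□111010□ (head at position -1)
Step 14: δ(q2, □) = (qA, □, R)  ⊢  □[qA]111010□ (head at position 0)
The machine is in qA, so it halts and accepts.

Final answer: Accept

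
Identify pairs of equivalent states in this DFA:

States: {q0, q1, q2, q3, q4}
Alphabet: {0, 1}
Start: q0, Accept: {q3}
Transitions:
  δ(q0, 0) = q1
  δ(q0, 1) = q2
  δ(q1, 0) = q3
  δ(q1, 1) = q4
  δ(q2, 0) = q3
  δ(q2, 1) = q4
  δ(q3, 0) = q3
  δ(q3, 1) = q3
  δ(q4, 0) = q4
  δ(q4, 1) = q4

Using the table-filling algorithm:
Round 0 – mark pairs where exactly one state is accepting: (q0,q3), (q1,q3), (q2,q3), (q3,q4)
Round 1 – newly marked: (q0,q1) [on 0: q1 vs q3, already marked]; (q0,q2) [on 0: q1 vs q3, already marked]; (q1,q4) [on 0: q3 vs q4, already marked]; (q2,q4) [on 0: q3 vs q4, already marked]
Round 2 – newly marked: (q0,q4) [on 0: q1 vs q4, already marked]
No further pairs can be marked.
(q1, q2) unmarked: δ(q1,0)=q3, δ(q2,0)=q3; δ(q1,1)=q4, δ(q2,1)=q4 → equivalent
Equivalent pairs: (q1, q2)

Final answer: Equivalent pairs: (q1, q2)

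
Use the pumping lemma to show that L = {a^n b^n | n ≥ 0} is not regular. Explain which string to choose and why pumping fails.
Language: L = {a^n b^n | n ≥ 0} (equal numbers of a's followed by b's)
Step 1: Assume for contradiction that L is regular, with pumping length p.
Step 2: Choose s = a^p b^p. Then s ∈ L (it has p a's followed by p b's) and |s| ≥ p.
Step 3: Consider any decomposition s = xyz with |xy| ≤ p and |y| > 0. Since |xy| ≤ p and the first p symbols of s are all a's, y = a^k for some k with 1 ≤ k ≤ p.
Step 4: Pumping up (i = 2): xy²z = a^(p+k) b^p, which has more a's than b's, so xy²z ∉ L.
This contradicts the pumping lemma, so L is not regular.

Final answer: Choose s = a^p b^p. Since |xy| ≤ p, y = a^k with k ≥ 1. Then xy²z = a^(p+k) b^p ∉ L.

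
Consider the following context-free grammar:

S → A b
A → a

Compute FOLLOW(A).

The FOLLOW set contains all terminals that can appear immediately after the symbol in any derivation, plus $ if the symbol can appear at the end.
A occurs only in S → A b, where it is immediately followed by the terminal b. So FOLLOW(A) = {b}.

Final answer: {b}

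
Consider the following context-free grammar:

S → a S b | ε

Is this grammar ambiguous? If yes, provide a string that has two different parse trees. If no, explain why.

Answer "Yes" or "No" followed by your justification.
At every step exactly one production applies: if the remaining string to generate is non-empty it starts with a and ends with b, forcing S → a S b; if it is empty, S → ε is forced. Hence each string a^n b^n has exactly one derivation (S → a S b applied n times, then S → ε) and one parse tree.

Final answer: No - the grammar is unambiguous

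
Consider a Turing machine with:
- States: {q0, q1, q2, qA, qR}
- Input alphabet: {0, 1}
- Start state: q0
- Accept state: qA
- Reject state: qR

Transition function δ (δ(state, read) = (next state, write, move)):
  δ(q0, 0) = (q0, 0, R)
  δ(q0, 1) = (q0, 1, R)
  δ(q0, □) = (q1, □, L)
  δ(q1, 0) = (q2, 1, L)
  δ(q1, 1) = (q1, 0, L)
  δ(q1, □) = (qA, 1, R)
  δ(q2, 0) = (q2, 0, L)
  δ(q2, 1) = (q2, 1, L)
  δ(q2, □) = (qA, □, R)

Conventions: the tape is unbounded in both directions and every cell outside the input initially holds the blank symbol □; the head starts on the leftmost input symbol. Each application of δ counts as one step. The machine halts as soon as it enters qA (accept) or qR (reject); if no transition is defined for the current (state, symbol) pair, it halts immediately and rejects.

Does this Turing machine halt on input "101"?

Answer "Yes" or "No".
Step 0: [q0]101 (head at position 0)
Step 1: δ(q0, 1) = (q0, 1, R)  ⊢  1[q0]01 (head at position 1)
Step 2: δ(q0, 0) = (q0, 0, R)  ⊢  10[q0]1 (head at position 2)
Step 3: δ(q0, 1) = (q0, 1, R)  ⊢  101[q0]□ (head at position 3)
Step 4: δ(q0, □) = (q1, □, L)  ⊢  10[q1]1□ (head at position 2)
Step 5: δ(q1, 1) = (q1, 0, L)  ⊢  1[q1]00□ (head at position 1)
Step 6: δ(q1, 0) = (q2, 1, L)  ⊢  [q2]110□ (head at position 0)
Step 7: δ(q2, 1) = (q2, 1, L)  ⊢  [q2]□110□ (head at position -1)
Step 8: δ(q2, □) = (qA, □, R)  ⊢  □[qA]110□ (head at position 0)
The machine is in qA, so it halts and accepts.
It halts after 8 steps.

Final answer: Yes - halts after 8 steps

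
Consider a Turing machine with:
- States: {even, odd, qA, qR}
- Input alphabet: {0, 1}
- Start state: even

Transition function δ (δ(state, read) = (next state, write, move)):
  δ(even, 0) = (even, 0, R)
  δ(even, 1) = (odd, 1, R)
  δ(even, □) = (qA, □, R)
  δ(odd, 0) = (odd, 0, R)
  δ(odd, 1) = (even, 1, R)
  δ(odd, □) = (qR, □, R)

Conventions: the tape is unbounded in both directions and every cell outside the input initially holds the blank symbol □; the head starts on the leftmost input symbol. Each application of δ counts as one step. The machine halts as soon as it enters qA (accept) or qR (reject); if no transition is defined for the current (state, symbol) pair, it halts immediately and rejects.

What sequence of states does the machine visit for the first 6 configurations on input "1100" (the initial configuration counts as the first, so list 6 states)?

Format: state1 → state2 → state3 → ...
Step 0: [even]1100 (head at position 0)
Step 1: δ(even, 1) = (odd, 1, R)  ⊢  1[odd]100 (head at position 1)
Step 2: δ(odd, 1) = (even, 1, R)  ⊢  11[even]00 (head at position 2)
Step 3: δ(even, 0) = (even, 0, R)  ⊢  110[even]0 (head at position 3)
Step 4: δ(even, 0) = (even, 0, R)  ⊢  1100[even]□ (head at position 4)
Step 5: δ(even, □) = (qA, □, R)  ⊢  1100□[qA]□ (head at position 5)
Reading off the states of these 6 configurations: even → odd → even → even → even → qA

Final answer: even → odd → even → even → even → qA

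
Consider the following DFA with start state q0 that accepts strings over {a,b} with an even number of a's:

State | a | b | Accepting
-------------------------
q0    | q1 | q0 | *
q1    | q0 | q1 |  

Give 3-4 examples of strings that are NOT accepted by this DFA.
Any strings that end in a non-accepting state work; for example:
"aaba": q0 → q1 → q0 → q0 → q1; q1 is not accepting → rejected
"abaa": q0 → q1 → q1 → q0 → q1; q1 is not accepting → rejected
"abbb": q0 → q1 → q1 → q1 → q1; q1 is not accepting → rejected
"baaa": q0 → q0 → q1 → q0 → q1; q1 is not accepting → rejected

Final answer: "aaba", "abaa", "abbb", "baaa"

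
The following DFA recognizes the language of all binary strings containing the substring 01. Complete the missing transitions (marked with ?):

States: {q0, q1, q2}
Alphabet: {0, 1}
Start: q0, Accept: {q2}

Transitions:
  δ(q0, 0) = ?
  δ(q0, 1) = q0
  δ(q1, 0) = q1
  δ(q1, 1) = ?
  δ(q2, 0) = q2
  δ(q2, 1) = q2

What each state remembers (consistent with the given transitions and accept states):
  q0: 01 not seen yet and the last symbol was not 0
  q1: 01 not seen yet and the last symbol was 0
  q2: the substring 01 has already been seen
Filling in the missing entries:
  δ(q0, 0): in q0 (01 not seen yet and the last symbol was not 0), after reading 0 we have: 01 not seen yet and the last symbol was 0 → q1
  δ(q1, 1): in q1 (01 not seen yet and the last symbol was 0), after reading 1 we have: the substring 01 has already been seen → q2

Final answer: δ(q0, 0) = q1; δ(q1, 1) = q2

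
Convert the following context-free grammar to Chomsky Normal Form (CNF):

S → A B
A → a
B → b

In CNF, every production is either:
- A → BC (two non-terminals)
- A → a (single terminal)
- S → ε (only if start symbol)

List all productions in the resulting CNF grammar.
The grammar has no ε-productions or unit productions to eliminate.
S → A B is already in CNF (two non-terminals) – keep it.
A → a is already in CNF (single terminal) – keep it.
B → b is already in CNF (single terminal) – keep it.
Resulting CNF grammar (3 productions): A → a; B → b; S → A B

Final answer: A → a; B → b; S → A B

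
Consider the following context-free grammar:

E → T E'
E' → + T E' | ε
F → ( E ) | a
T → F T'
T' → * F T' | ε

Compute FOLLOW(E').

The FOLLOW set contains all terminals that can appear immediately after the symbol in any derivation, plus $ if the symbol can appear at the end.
Useful FIRST sets: FIRST(E') = {+, ε}, FIRST(T') = {*, ε} (both E' and T' are nullable).
FOLLOW(E): E is the start symbol → $; E appears in F → ( E ) followed by ')' → FOLLOW(E) = {), $}.
FOLLOW(E'): E' appears at the right end of E → T E' and of E' → + T E', so FOLLOW(E') ⊇ FOLLOW(E) (the second occurrence adds nothing new). FOLLOW(E') = {), $}.

Final answer: {$, )}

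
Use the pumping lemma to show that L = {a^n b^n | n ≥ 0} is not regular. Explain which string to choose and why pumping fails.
Language: L = {a^n b^n | n ≥ 0} (equal numbers of a's followed by b's)
Step 1: Assume for contradiction that L is regular, with pumping length p.
Step 2: Choose s = a^p b^p. Then s ∈ L (it has p a's followed by p b's) and |s| ≥ p.
Step 3: Consider any decomposition s = xyz with |xy| ≤ p and |y| > 0. Since |xy| ≤ p and the first p symbols of s are all a's, y = a^k for some k with 1 ≤ k ≤ p.
Step 4: Pumping up (i = 2): xy²z = a^(p+k) b^p, which has more a's than b's, so xy²z ∉ L.
This contradicts the pumping lemma, so L is not regular.

Final answer: Choose s = a^p b^p. Since |xy| ≤ p, y = a^k with k ≥ 1. Then xy²z = a^(p+k) b^p ∉ L.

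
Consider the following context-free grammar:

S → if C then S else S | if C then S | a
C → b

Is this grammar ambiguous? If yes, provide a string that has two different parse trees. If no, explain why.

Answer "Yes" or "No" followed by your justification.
The 'dangling else' can attach to either if. Two leftmost derivations of  if b then if b then a else a:
  (1) S ⇒ if C then S else S ⇒ if b then S else S ⇒ if b then if C then S else S ⇒ if b then if b then S else S ⇒ if b then if b then a else S ⇒ if b then if b then a else a   (else belongs to the outer if)
  (2) S ⇒ if C then S ⇒ if b then S ⇒ if b then if C then S else S ⇒ if b then if b then S else S ⇒ if b then if b then a else S ⇒ if b then if b then a else a   (else belongs to the inner if)
Two distinct parse trees for the same string, so the grammar is ambiguous.

Final answer: Yes - the string 'if b then if b then a else a' has two distinct leftmost derivations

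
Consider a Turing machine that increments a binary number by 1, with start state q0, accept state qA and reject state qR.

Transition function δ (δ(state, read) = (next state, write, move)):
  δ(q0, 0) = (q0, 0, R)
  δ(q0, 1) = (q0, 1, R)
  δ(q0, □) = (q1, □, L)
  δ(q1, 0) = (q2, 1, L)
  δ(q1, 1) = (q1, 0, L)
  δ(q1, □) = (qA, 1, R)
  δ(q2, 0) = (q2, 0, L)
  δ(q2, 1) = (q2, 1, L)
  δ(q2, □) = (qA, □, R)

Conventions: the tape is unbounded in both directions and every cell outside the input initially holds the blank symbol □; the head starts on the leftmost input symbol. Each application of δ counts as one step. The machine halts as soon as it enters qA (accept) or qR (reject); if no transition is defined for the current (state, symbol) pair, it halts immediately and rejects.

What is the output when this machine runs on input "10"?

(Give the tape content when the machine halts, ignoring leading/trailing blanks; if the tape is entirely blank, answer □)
Step 0: [q0]10 (head at position 0)
Step 1: δ(q0, 1) = (q0, 1, R)  ⊢  1[q0]0 (head at position 1)
Step 2: δ(q0, 0) = (q0, 0, R)  ⊢  10[q0]□ (head at position 2)
Step 3: δ(q0, □) = (q1, □, L)  ⊢  1[q1]0□ (head at position 1)
Step 4: δ(q1, 0) = (q2, 1, L)  ⊢  [q2]11□ (head at position 0)
Step 5: δ(q2, 1) = (q2, 1, L)  ⊢  [q2]□11□ (head at position -1)
Step 6: δ(q2, □) = (qA, □, R)  ⊢  □[qA]11□ (head at position 0)
The machine is in qA, so it halts and accepts.
Tape content when halted (ignoring surrounding blanks): 11

Final answer: Output: 11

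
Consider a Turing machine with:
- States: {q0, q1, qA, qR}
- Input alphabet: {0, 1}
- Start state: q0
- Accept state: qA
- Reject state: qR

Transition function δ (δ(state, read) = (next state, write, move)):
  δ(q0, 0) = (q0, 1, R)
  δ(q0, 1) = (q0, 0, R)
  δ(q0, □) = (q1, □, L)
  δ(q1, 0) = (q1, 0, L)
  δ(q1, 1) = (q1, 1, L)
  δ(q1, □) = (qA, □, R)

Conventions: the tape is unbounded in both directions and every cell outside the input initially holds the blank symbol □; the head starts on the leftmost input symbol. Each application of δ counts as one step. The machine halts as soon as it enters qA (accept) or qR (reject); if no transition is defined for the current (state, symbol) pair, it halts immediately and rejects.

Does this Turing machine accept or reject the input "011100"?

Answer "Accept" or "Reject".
Step 0: [q0]011100 (head at position 0)
Step 1: δ(q0, 0) = (q0, 1, R)  ⊢  1[q0]11100 (head at position 1)
Step 2: δ(q0, 1) = (q0, 0, R)  ⊢  10[q0]1100 (head at position 2)
Step 3: δ(q0, 1) = (q0, 0, R)  ⊢  100[q0]100 (head at position 3)
Step 4: δ(q0, 1) = (q0, 0, R)  ⊢  1000[q0]00 (head at position 4)
Step 5: δ(q0, 0) = (q0, 1, R)  ⊢  10001[q0]0 (head at position 5)
Step 6: δ(q0, 0) = (q0, 1, R)  ⊢  100011[q0]□ (head at position 6)
Step 7: δ(q0, □) = (q1, □, L)  ⊢  10001[q1]1□ (head at position 5)
Step 8: δ(q1, 1) = (q1, 1, L)  ⊢  1000[q1]11□ (head at position 4)
Step 9: δ(q1, 1) = (q1, 1, L)  ⊢  100[q1]011□ (head at position 3)
Step 10: δ(q1, 0) = (q1, 0, L)  ⊢  10[q1]0011□ (head at position 2)
Step 11: δ(q1, 0) = (q1, 0, L)  ⊢  1[q1]00011□ (head at position 1)
Step 12: δ(q1, 0) = (q1, 0, L)  ⊢  [q1]100011□ (head at position 0)
Step 13: δ(q1, 1) = (q1, 1, L)  ⊢  [q1]□100011□ (head at position -1)
Step 14: δ(q1, □) = (qA, □, R)  ⊢  □[qA]100011□ (head at position 0)
The machine is in qA, so it halts and accepts.

Final answer: Accept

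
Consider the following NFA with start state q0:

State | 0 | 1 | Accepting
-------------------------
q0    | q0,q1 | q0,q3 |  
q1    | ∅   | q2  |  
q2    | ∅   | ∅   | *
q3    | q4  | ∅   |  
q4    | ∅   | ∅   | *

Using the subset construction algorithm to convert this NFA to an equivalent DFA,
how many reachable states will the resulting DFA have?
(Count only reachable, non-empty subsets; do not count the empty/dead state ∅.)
Start subset: {q0}
{q0}: on 0 → {q0, q1}, on 1 → {q0, q3}
{q0, q1}: on 0 → {q0, q1}, on 1 → {q0, q2, q3}
{q0, q3}: on 0 → {q0, q1, q4}, on 1 → {q0, q3}
{q0, q2, q3}: on 0 → {q0, q1, q4}, on 1 → {q0, q3}
{q0, q1, q4}: on 0 → {q0, q1}, on 1 → {q0, q2, q3}
Reachable non-empty subsets: {q0}, {q0, q1}, {q0, q3}, {q0, q2, q3}, {q0, q1, q4} — 5 in total.

Final answer: 5 states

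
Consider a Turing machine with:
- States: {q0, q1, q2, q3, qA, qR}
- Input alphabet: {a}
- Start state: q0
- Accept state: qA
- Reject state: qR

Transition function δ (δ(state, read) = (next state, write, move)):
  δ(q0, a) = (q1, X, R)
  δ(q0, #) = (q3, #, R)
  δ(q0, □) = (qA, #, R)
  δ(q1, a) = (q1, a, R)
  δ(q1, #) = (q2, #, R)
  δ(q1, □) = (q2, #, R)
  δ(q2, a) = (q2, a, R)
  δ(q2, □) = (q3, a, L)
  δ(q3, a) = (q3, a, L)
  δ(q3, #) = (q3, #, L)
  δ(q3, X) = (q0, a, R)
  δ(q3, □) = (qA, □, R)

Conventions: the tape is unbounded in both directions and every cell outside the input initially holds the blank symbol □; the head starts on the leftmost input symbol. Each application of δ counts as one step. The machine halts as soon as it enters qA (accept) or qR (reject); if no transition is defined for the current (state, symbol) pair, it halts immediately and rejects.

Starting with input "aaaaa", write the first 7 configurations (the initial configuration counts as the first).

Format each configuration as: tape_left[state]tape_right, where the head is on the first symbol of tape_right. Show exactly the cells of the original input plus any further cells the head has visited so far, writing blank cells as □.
Step 0: [q0]aaaaa (head at position 0)
Step 1: δ(q0, a) = (q1, X, R)  ⊢  X[q1]aaaa (head at position 1)
Step 2: δ(q1, a) = (q1, a, R)  ⊢  Xa[q1]aaa (head at position 2)
Step 3: δ(q1, a) = (q1, a, R)  ⊢  Xaa[q1]aa (head at position 3)
Step 4: δ(q1, a) = (q1, a, R)  ⊢  Xaaa[q1]a (head at position 4)
Step 5: δ(q1, a) = (q1, a, R)  ⊢  Xaaaa[q1]□ (head at position 5)
Step 6: δ(q1, □) = (q2, #, R)  ⊢  Xaaaa#[q2]□ (head at position 6)

Final answer: [q0]aaaaa ⊢ X[q1]aaaa ⊢ Xa[q1]aaa ⊢ Xaa[q1]aa ⊢ Xaaa[q1]a ⊢ Xaaaa[q1]□ ⊢ Xaaaa#[q2]□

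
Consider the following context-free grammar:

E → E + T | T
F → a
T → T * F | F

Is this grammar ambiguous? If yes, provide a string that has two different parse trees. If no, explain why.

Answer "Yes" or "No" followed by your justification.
This is the standard stratified expression grammar: '+' is introduced only by the left-recursive rule E → E + T and '*' only by the left-recursive rule T → T * F, with F → a. For any string, the last '+' must be the one produced at the root E (everything after it is a T containing no '+'), and likewise within each T the last '*' is produced at its root. This fixes the parse tree uniquely (left-associative, '*' binding tighter than '+'), so every string has exactly one parse tree.

Final answer: No - the grammar is unambiguous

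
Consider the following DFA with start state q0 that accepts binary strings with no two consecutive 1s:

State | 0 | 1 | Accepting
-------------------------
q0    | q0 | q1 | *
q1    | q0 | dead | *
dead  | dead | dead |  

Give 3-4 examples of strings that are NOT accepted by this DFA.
Any strings that end in a non-accepting state work; for example:
"110": q0 → q1 → dead → dead; dead is not accepting → rejected
"0111": q0 → q0 → q1 → dead → dead; dead is not accepting → rejected
"1101": q0 → q1 → dead → dead → dead; dead is not accepting → rejected
"1111": q0 → q1 → dead → dead → dead; dead is not accepting → rejected

Final answer: "110", "0111", "1101", "1111"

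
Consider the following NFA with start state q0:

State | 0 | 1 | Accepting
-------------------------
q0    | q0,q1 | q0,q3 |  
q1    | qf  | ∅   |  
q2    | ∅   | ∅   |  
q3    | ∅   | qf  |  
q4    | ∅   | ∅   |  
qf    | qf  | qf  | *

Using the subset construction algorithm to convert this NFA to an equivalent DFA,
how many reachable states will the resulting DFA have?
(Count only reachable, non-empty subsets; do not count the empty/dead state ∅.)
Start subset: {q0}
{q0}: on 0 → {q0, q1}, on 1 → {q0, q3}
{q0, q1}: on 0 → {q0, q1, qf}, on 1 → {q0, q3}
{q0, q3}: on 0 → {q0, q1}, on 1 → {q0, q3, qf}
{q0, q1, qf}: on 0 → {q0, q1, qf}, on 1 → {q0, q3, qf}
{q0, q3, qf}: on 0 → {q0, q1, qf}, on 1 → {q0, q3, qf}
Reachable non-empty subsets: {q0}, {q0, q1}, {q0, q3}, {q0, q1, qf}, {q0, q3, qf} — 5 in total.

Final answer: 5 states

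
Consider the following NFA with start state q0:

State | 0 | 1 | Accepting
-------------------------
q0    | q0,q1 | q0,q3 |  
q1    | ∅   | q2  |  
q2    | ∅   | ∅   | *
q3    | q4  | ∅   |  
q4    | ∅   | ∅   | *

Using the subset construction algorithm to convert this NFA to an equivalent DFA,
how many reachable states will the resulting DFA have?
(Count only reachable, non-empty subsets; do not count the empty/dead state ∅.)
Start subset: {q0}
{q0}: on 0 → {q0, q1}, on 1 → {q0, q3}
{q0, q1}: on 0 → {q0, q1}, on 1 → {q0, q2, q3}
{q0, q3}: on 0 → {q0, q1, q4}, on 1 → {q0, q3}
{q0, q2, q3}: on 0 → {q0, q1, q4}, on 1 → {q0, q3}
{q0, q1, q4}: on 0 → {q0, q1}, on 1 → {q0, q2, q3}
Reachable non-empty subsets: {q0}, {q0, q1}, {q0, q3}, {q0, q2, q3}, {q0, q1, q4} — 5 in total.

Final answer: 5 states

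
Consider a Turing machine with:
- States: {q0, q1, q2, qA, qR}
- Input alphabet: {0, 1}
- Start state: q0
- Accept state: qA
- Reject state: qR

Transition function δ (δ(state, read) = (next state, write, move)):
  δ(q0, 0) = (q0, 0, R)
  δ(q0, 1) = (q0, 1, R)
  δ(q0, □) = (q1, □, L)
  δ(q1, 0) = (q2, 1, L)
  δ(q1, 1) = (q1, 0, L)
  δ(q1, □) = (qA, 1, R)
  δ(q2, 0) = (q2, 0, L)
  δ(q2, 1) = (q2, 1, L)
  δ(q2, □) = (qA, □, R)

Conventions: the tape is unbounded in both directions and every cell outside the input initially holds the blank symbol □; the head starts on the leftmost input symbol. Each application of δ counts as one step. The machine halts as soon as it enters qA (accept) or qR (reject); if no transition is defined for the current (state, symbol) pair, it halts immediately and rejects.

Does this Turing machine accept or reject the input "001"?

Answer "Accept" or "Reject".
Step 0: [q0]001 (head at position 0)
Step 1: δ(q0, 0) = (q0, 0, R)  ⊢  0[q0]01 (head at position 1)
Step 2: δ(q0, 0) = (q0, 0, R)  ⊢  00[q0]1 (head at position 2)
Step 3: δ(q0, 1) = (q0, 1, R)  ⊢  001[q0]□ (head at position 3)
Step 4: δ(q0, □) = (q1, □, L)  ⊢  00[q1]1□ (head at position 2)
Step 5: δ(q1, 1) = (q1, 0, L)  ⊢  0[q1]00□ (head at position 1)
Step 6: δ(q1, 0) = (q2, 1, L)  ⊢  [q2]010□ (head at position 0)
Step 7: δ(q2, 0) = (q2, 0, L)  ⊢  [q2]□010□ (head at position -1)
Step 8: δ(q2, □) = (qA, □, R)  ⊢  □[qA]010□ (head at position 0)
The machine is in qA, so it halts and accepts.

Final answer: Accept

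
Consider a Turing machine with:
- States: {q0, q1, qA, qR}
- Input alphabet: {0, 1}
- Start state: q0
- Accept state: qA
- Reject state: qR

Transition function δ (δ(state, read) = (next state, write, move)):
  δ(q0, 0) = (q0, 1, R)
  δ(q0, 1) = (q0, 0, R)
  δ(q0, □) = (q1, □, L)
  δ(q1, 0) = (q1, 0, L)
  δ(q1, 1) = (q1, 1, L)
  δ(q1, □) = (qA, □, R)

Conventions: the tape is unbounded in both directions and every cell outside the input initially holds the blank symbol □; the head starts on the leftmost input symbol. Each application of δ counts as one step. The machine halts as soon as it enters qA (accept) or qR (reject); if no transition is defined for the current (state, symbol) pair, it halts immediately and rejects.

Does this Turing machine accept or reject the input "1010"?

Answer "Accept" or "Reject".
Step 0: [q0]1010 (head at position 0)
Step 1: δ(q0, 1) = (q0, 0, R)  ⊢  0[q0]010 (head at position 1)
Step 2: δ(q0, 0) = (q0, 1, R)  ⊢  01[q0]10 (head at position 2)
Step 3: δ(q0, 1) = (q0, 0, R)  ⊢  010[q0]0 (head at position 3)
Step 4: δ(q0, 0) = (q0, 1, R)  ⊢  0101[q0]□ (head at position 4)
Step 5: δ(q0, □) = (q1, □, L)  ⊢  010[q1]1□ (head at position 3)
Step 6: δ(q1, 1) = (q1, 1, L)  ⊢  01[q1]01□ (head at position 2)
Step 7: δ(q1, 0) = (q1, 0, L)  ⊢  0[q1]101□ (head at position 1)
Step 8: δ(q1, 1) = (q1, 1, L)  ⊢  [q1]0101□ (head at position 0)
Step 9: δ(q1, 0) = (q1, 0, L)  ⊢  [q1]□0101□ (head at position -1)
Step 10: δ(q1, □) = (qA, □, R)  ⊢  □[qA]0101□ (head at position 0)
The machine is in qA, so it halts and accepts.

Final answer: Accept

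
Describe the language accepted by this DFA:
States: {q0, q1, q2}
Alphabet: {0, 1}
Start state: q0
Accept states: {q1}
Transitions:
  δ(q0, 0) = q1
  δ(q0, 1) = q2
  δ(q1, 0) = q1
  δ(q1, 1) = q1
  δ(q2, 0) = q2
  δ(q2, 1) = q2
Analyzing the DFA structure:
Start state: q0
Accept states: {q1}
Interpreting what each state remembers (checking against the transitions):
  q0: nothing has been read yet
  q1: the first symbol was 0
  q2: the first symbol was 1 (trap state)
  δ(q0, 0): in q0 (nothing has been read yet), after reading 0 we have: the first symbol was 0 → q1
  δ(q0, 1): in q0 (nothing has been read yet), after reading 1 we have: the first symbol was 1 (trap state) → q2
  δ(q1, 0): in q1 (the first symbol was 0), after reading 0 we have: the first symbol was 0 → q1
  δ(q1, 1): in q1 (the first symbol was 0), after reading 1 we have: the first symbol was 0 → q1
  δ(q2, 0): in q2 (the first symbol was 1 (trap state)), after reading 0 we have: the first symbol was 1 (trap state) → q2
  δ(q2, 1): in q2 (the first symbol was 1 (trap state)), after reading 1 we have: the first symbol was 1 (trap state) → q2
A string is accepted iff it ends in {q1}, i.e. the first symbol was 0.
Language: All binary strings starting with 0

Final answer: All binary strings starting with 0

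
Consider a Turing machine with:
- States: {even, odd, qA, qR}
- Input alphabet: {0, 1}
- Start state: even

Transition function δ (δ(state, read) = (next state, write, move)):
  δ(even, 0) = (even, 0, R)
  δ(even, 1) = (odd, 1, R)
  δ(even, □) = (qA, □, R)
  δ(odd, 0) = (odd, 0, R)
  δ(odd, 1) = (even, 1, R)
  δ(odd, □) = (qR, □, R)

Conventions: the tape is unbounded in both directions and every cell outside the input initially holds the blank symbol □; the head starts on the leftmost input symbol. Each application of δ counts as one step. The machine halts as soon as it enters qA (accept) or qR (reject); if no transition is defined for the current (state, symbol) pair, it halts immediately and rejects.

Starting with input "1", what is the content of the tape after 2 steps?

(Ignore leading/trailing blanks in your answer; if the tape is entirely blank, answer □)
Step 0: [even]1 (head at position 0)
Step 1: δ(even, 1) = (odd, 1, R)  ⊢  1[odd]□ (head at position 1)
Step 2: δ(odd, □) = (qR, □, R)  ⊢  1□[qR]□ (head at position 2)
Tape after 2 steps (ignoring surrounding blanks): 1

Final answer: Tape: 1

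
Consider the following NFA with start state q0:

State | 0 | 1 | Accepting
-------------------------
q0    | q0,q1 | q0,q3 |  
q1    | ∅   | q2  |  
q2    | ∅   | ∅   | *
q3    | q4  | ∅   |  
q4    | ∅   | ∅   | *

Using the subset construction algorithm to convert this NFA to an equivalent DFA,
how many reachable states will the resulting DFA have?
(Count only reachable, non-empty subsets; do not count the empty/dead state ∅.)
Start subset: {q0}
{q0}: on 0 → {q0, q1}, on 1 → {q0, q3}
{q0, q1}: on 0 → {q0, q1}, on 1 → {q0, q2, q3}
{q0, q3}: on 0 → {q0, q1, q4}, on 1 → {q0, q3}
{q0, q2, q3}: on 0 → {q0, q1, q4}, on 1 → {q0, q3}
{q0, q1, q4}: on 0 → {q0, q1}, on 1 → {q0, q2, q3}
Reachable non-empty subsets: {q0}, {q0, q1}, {q0, q3}, {q0, q2, q3}, {q0, q1, q4} — 5 in total.

Final answer: 5 states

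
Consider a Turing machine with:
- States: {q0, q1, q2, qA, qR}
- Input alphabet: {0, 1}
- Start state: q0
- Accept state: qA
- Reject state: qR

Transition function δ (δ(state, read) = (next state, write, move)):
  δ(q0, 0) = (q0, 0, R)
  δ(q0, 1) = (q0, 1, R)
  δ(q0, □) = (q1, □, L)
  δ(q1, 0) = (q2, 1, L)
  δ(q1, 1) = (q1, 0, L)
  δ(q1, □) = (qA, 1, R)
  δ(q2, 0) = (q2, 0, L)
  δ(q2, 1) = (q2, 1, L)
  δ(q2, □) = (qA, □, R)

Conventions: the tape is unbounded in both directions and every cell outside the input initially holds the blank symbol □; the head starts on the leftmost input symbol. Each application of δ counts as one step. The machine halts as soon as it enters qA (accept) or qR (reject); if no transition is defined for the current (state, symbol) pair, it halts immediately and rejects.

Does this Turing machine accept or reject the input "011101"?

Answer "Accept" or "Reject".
Step 0: [q0]011101 (head at position 0)
Step 1: δ(q0, 0) = (q0, 0, R)  ⊢  0[q0]11101 (head at position 1)
Step 2: δ(q0, 1) = (q0, 1, R)  ⊢  01[q0]1101 (head at position 2)
Step 3: δ(q0, 1) = (q0, 1, R)  ⊢  011[q0]101 (head at position 3)
Step 4: δ(q0, 1) = (q0, 1, R)  ⊢  0111[q0]01 (head at position 4)
Step 5: δ(q0, 0) = (q0, 0, R)  ⊢  01110[q0]1 (head at position 5)
Step 6: δ(q0, 1) = (q0, 1, R)  ⊢  011101[q0]□ (head at position 6)
Step 7: δ(q0, □) = (q1, □, L)  ⊢  01110[q1]1□ (head at position 5)
Step 8: δ(q1, 1) = (q1, 0, L)  ⊢  0111[q1]00□ (head at position 4)
Step 9: δ(q1, 0) = (q2, 1, L)  ⊢  011[q2]110□ (head at position 3)
Step 10: δ(q2, 1) = (q2, 1, L)  ⊢  01[q2]1110□ (head at position 2)
Step 11: δ(q2, 1) = (q2, 1, L)  ⊢  0[q2]11110□ (head at position 1)
Step 12: δ(q2, 1) = (q2, 1, L)  ⊢  [q2]011110□ (head at position 0)
Step 13: δ(q2, 0) = (q2, 0, L)  ⊢  [q2]□011110□ (head at position -1)
Step 14: δ(q2, □) = (qA, □, R)  ⊢  □[qA]011110□ (head at position 0)
The machine is in qA, so it halts and accepts.

Final answer: Accept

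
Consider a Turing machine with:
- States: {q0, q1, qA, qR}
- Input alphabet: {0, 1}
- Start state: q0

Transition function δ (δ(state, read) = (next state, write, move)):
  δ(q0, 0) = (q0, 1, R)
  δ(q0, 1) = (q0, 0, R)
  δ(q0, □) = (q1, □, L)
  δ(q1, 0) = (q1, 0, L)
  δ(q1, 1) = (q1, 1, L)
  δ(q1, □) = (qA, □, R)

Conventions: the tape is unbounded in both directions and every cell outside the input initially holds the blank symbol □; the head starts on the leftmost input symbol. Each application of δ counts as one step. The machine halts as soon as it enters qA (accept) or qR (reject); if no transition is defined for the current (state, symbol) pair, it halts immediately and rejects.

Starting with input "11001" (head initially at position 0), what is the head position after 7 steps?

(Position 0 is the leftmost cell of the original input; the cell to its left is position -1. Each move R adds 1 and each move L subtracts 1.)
Step 0: [q0]11001 (head at position 0)
Step 1: δ(q0, 1) = (q0, 0, R)  ⊢  0[q0]1001 (head at position 1)
Step 2: δ(q0, 1) = (q0, 0, R)  ⊢  00[q0]001 (head at position 2)
Step 3: δ(q0, 0) = (q0, 1, R)  ⊢  001[q0]01 (head at position 3)
Step 4: δ(q0, 0) = (q0, 1, R)  ⊢  0011[q0]1 (head at position 4)
Step 5: δ(q0, 1) = (q0, 0, R)  ⊢  00110[q0]□ (head at position 5)
Step 6: δ(q0, □) = (q1, □, L)  ⊢  0011[q1]0□ (head at position 4)
Step 7: δ(q1, 0) = (q1, 0, L)  ⊢  001[q1]10□ (head at position 3)
Head position after 7 steps: 3

Final answer: Position 3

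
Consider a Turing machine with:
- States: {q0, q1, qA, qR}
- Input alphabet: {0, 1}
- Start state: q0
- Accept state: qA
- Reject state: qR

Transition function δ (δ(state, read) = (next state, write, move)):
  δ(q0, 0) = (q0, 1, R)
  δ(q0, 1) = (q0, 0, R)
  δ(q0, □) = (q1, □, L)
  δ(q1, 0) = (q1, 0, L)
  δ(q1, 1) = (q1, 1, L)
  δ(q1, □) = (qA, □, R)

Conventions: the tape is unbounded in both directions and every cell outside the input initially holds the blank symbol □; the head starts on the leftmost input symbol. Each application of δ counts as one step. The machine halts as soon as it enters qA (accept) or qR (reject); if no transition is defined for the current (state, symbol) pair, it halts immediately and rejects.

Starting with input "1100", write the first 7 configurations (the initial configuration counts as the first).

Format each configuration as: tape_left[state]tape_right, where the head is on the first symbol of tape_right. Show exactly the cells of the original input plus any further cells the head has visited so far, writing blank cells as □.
Step 0: [q0]1100 (head at position 0)
Step 1: δ(q0, 1) = (q0, 0, R)  ⊢  0[q0]100 (head at position 1)
Step 2: δ(q0, 1) = (q0, 0, R)  ⊢  00[q0]00 (head at position 2)
Step 3: δ(q0, 0) = (q0, 1, R)  ⊢  001[q0]0 (head at position 3)
Step 4: δ(q0, 0) = (q0, 1, R)  ⊢  0011[q0]□ (head at position 4)
Step 5: δ(q0, □) = (q1, □, L)  ⊢  001[q1]1□ (head at position 3)
Step 6: δ(q1, 1) = (q1, 1, L)  ⊢  00[q1]11□ (head at position 2)

Final answer: [q0]1100 ⊢ 0[q0]100 ⊢ 00[q0]00 ⊢ 001[q0]0 ⊢ 0011[q0]□ ⊢ 001[q1]1□ ⊢ 00[q1]11□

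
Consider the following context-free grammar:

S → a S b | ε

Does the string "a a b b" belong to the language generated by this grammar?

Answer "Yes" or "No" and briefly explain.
A derivation exists: S ⇒ a S b ⇒ a a S b b ⇒ a a b b (using S → a S b twice, then S → ε).

Final answer: Yes - a valid derivation exists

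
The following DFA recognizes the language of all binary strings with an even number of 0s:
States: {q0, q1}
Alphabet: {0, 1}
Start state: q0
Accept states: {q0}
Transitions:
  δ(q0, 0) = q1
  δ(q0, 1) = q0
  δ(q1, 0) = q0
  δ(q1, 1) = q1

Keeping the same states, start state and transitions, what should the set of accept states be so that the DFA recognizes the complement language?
The DFA is complete (every state has a transition on every symbol), so the complement
is recognized by the same DFA with accepting and non-accepting states swapped.
Original accept states: {q0}
Complement accept states = All states - Original accept states
= {q0, q1} - {q0}
= {q1}
Complement language: strings with an ODD number of 0s

Final answer: {q1}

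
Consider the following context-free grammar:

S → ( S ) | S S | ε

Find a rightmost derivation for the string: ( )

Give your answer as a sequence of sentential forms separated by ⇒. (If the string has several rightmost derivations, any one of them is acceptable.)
Start with S.
Step 1: the rightmost non-terminal is S; apply S → ( S ):  ( S )
Step 2: the rightmost non-terminal is S; apply S → ε:  ( )

Final answer: S ⇒ ( S ) ⇒ ( )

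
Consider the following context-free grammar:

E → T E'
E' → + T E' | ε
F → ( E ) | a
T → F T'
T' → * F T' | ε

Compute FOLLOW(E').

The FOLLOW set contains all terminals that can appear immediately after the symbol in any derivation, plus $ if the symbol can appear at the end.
Useful FIRST sets: FIRST(E') = {+, ε}, FIRST(T') = {*, ε} (both E' and T' are nullable).
FOLLOW(E): E is the start symbol → $; E appears in F → ( E ) followed by ')' → FOLLOW(E) = {), $}.
FOLLOW(E'): E' appears at the right end of E → T E' and of E' → + T E', so FOLLOW(E') ⊇ FOLLOW(E) (the second occurrence adds nothing new). FOLLOW(E') = {), $}.

Final answer: {$, )}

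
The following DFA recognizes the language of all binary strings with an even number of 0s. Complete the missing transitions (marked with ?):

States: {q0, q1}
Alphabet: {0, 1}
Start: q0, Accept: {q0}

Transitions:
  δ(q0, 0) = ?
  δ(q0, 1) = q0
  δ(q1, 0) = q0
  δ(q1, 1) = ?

What each state remembers (consistent with the given transitions and accept states):
  q0: an even number of 0s has been read so far
  q1: an odd number of 0s has been read so far
Filling in the missing entries:
  δ(q0, 0): in q0 (an even number of 0s has been read so far), after reading 0 we have: an odd number of 0s has been read so far → q1
  δ(q1, 1): in q1 (an odd number of 0s has been read so far), after reading 1 we have: an odd number of 0s has been read so far → q1

Final answer: δ(q0, 0) = q1; δ(q1, 1) = q1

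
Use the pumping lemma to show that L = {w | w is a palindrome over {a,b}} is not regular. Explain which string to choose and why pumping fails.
Language: L = {w | w is a palindrome over {a,b}} (strings that read the same forwards and backwards)
Step 1: Assume for contradiction that L is regular, with pumping length p.
Step 2: Choose s = a^p b a^p. Then s ∈ L (it reads the same forwards and backwards) and |s| ≥ p.
Step 3: Consider any decomposition s = xyz with |xy| ≤ p and |y| > 0. Since |xy| ≤ p and the first p symbols of s are all a's, y = a^k for some k with 1 ≤ k ≤ p.
Step 4: Pumping up (i = 2): xy²z = a^(p+k) b a^p. Its reverse is a^p b a^(p+k) ≠ a^(p+k) b a^p (the single b is no longer in the middle), so xy²z is not a palindrome and xy²z ∉ L.
This contradicts the pumping lemma, so L is not regular.

Final answer: Choose s = a^p b a^p. Since |xy| ≤ p, y = a^k with k ≥ 1. Then xy²z = a^(p+k) b a^p is not a palindrome, so ∉ L.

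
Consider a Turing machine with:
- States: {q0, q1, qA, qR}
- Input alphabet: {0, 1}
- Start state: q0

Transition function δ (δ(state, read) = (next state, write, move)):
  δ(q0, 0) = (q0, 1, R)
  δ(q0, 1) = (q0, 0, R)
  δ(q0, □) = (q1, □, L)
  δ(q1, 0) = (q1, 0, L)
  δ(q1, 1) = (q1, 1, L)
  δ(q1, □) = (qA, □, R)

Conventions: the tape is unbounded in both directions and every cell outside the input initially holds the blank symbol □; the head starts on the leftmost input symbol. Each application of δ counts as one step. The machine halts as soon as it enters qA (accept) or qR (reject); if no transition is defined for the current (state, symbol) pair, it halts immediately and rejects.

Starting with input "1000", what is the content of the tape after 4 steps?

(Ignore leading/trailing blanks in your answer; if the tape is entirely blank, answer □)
Step 0: [q0]1000 (head at position 0)
Step 1: δ(q0, 1) = (q0, 0, R)  ⊢  0[q0]000 (head at position 1)
Step 2: δ(q0, 0) = (q0, 1, R)  ⊢  01[q0]00 (head at position 2)
Step 3: δ(q0, 0) = (q0, 1, R)  ⊢  011[q0]0 (head at position 3)
Step 4: δ(q0, 0) = (q0, 1, R)  ⊢  0111[q0]□ (head at position 4)
Tape after 4 steps (ignoring surrounding blanks): 0111

Final answer: Tape: 0111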